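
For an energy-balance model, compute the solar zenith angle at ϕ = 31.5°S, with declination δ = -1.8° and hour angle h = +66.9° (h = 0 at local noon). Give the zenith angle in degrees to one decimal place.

cos θ_z = sin ϕ sin δ + cos ϕ cos δ cos h = 0.016412 + 0.334357 = 0.350769.
θ_z = arccos(0.350769) = 69.5°.

θ_z = 69.5°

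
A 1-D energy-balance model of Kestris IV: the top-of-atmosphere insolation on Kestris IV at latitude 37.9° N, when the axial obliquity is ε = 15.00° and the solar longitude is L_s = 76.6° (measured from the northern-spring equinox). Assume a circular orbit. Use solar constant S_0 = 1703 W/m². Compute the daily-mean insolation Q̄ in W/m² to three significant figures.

Solar declination: sin δ = sin ε · sin L_s = sin 15.00° × sin 76.6° = 0.25177, so δ = +14.582°.
cos h₀ = −tan(+37.9°) tan(+14.582°) = -0.2025, h₀ = 1.7747 rad.
Bracket: h₀ sin ϕ sin δ + cos ϕ cos δ sin h₀ = 1.7747×0.61429×0.25177 + 0.78908×0.96779×0.97928 = 0.274475 + 0.747841 = 1.022316.
Q̄ = (S_0/π) × [bracket] = (1703/π) × 1.022316 = 554.2 W/m².

Q̄ ≈ 554 W/m²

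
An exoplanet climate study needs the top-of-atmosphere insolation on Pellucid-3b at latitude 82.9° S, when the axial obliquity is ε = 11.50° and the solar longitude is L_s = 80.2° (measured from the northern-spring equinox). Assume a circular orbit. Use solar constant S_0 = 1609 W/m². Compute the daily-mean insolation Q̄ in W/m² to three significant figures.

Q̄ ≈ 0.00 W/m²

Solar declination: sin δ = sin ε · sin L_s = sin 11.50° × sin 80.2° = 0.19646, so δ = +11.330°.
cos h₀ = −tan(-82.9°) tan(+11.330°) = 1.6086 ≥ 1 ⇒ polar night, h₀ = 0 and Q̄ = 0.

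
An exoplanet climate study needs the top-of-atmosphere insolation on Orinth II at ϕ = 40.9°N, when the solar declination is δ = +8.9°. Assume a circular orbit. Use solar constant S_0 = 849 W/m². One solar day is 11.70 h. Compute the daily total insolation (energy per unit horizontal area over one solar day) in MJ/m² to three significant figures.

cos h₀ = −tan(+40.9°) tan(+8.900°) = -0.1356, h₀ = 1.7069 rad.
Bracket: h₀ sin ϕ sin δ + cos ϕ cos δ sin h₀ = 1.7069×0.65474×0.15471 + 0.75585×0.98796×0.99076 = 0.172900 + 0.739850 = 0.912750.
Q̄ = (S_0/π) × [bracket] = (849/π) × 0.912750 = 246.67 W/m².
Daily total = Q̄ × 11.70 h × 3600 s/h = 246.67 × 11.70 × 3600 / 10⁶ = 10.39 MJ/m².

10.4 MJ/m²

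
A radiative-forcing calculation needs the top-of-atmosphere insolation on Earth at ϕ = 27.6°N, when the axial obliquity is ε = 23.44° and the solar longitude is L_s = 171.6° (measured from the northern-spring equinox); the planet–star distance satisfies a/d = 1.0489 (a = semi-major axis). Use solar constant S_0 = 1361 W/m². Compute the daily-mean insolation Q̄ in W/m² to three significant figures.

Q̄ ≈ 442 W/m²

Solar declination: sin δ = sin ε · sin L_s = sin 23.44° × sin 171.6° = 0.05811, so δ = +3.331°.
cos h₀ = −tan(+27.6°) tan(+3.331°) = -0.0304, h₀ = 1.6012 rad.
Bracket: h₀ sin ϕ sin δ + cos ϕ cos δ sin h₀ = 1.6012×0.46330×0.05811 + 0.88620×0.99831×0.99954 = 0.043108 + 0.884295 = 0.927403.
Inverse-square distance factor (a/d)² = 1.0489² = 1.100191.
Q̄ = (S_0/π) × 1.100191 × [bracket] = (1361/π) × 1.100191 × 0.927403 = 442.0 W/m².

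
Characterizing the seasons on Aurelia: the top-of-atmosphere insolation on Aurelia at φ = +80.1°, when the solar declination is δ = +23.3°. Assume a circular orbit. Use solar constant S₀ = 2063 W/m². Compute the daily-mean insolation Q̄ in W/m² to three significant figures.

Q̄ ≈ 804 W/m²

cos H₀ = −tan(+80.1°) tan(+23.300°) = -2.4676 ≤ −1 ⇒ polar day, H₀ = π.
Bracket: H₀ sin φ sin δ + cos φ cos δ sin H₀ = 3.1416×0.98511×0.39555 + 0.17193×0.91845×0.00000 = 1.224157 + 0.000000 = 1.224157.
Q̄ = (S₀/π) × [bracket] = (2063/π) × 1.224157 = 803.9 W/m².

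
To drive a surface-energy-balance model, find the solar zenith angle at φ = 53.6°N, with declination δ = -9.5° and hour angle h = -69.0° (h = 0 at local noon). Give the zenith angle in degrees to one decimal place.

cos θ_z = sin φ sin δ + cos φ cos δ cos h = -0.132846 + 0.209746 = 0.076900.
θ_z = arccos(0.076900) = 85.6°.

θ_z = 85.6°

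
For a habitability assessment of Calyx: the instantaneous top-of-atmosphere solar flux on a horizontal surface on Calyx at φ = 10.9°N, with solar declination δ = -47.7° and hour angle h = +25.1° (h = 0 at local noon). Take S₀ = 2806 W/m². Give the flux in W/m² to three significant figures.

1.29e+03 W/m²

cos θ_z = sin φ sin δ + cos φ cos δ cos h = -0.139861 + 0.598464 = 0.458603.
Flux = S₀ · cos θ_z = 2806 × 0.458603 = 1287 W/m².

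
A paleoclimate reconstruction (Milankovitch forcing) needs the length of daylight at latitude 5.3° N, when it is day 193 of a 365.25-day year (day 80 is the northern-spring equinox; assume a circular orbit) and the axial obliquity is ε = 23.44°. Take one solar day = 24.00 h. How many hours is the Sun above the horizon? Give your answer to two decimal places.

12.28 h

Solar longitude: L_s = 360° × (193 − 80)/365.25 = 111.376°.
sin δ = sin 23.44° × sin 111.376° = 0.37042, so δ = +21.742°.
cos h₀ = −tan ϕ · tan δ = −tan(+5.3°) × tan(+21.742°) = -0.0370, so h₀ = 1.6078 rad = 92.12°.
Daylight = 2h₀/(2π) × 24.00 h = (1.6078/π) × 24.00 = 12.28 h.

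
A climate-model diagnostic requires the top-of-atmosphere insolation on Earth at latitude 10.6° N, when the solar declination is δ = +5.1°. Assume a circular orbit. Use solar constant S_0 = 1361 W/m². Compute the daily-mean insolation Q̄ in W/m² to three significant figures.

cos h₀ = −tan(+10.6°) tan(+5.100°) = -0.0167, h₀ = 1.5875 rad.
Bracket: h₀ sin ϕ sin δ + cos ϕ cos δ sin h₀ = 1.5875×0.18395×0.08889 + 0.98294×0.99604×0.99986 = 0.025958 + 0.978910 = 1.004868.
Q̄ = (S_0/π) × [bracket] = (1361/π) × 1.004868 = 435.3 W/m².

Q̄ ≈ 435 W/m²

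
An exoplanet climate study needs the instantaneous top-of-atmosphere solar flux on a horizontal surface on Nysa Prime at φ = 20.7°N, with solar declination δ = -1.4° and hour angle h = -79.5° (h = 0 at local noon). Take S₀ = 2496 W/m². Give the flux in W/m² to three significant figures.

404 W/m²

cos θ_z = sin φ sin δ + cos φ cos δ cos h = -0.008636 + 0.170420 = 0.161784.
Flux = S₀ · cos θ_z = 2496 × 0.161784 = 403.8 W/m².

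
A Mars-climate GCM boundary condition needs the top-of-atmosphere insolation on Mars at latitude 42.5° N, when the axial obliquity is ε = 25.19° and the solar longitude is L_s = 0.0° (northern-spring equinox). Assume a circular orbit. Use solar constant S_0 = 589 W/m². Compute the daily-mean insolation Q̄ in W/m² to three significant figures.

Solar declination: sin δ = sin ε · sin L_s = sin 25.19° × sin 0.0° = 0.00000, so δ = +0.000°.
cos h₀ = −tan(+42.5°) tan(+0.000°) = -0.0000, h₀ = 1.5708 rad.
Bracket: h₀ sin ϕ sin δ + cos ϕ cos δ sin h₀ = 1.5708×0.67559×0.00000 + 0.73728×1.00000×1.00000 = 0.000000 + 0.737280 = 0.737280.
Q̄ = (S_0/π) × [bracket] = (589/π) × 0.737280 = 138.2 W/m².

Q̄ ≈ 138 W/m²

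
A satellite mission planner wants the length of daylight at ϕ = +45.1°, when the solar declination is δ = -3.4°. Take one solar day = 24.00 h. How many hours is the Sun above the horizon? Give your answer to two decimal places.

cos h₀ = −tan ϕ · tan δ = −tan(+45.1°) × tan(-3.400°) = 0.0596, so h₀ = 1.5111 rad = 86.58°.
Daylight = 2h₀/(2π) × 24.00 h = (1.5111/π) × 24.00 = 11.54 h.

11.54 h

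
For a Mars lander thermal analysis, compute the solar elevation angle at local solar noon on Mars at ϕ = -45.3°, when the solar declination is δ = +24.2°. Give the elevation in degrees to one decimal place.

20.5°

At local noon the hour angle is zero, so the zenith angle equals |ϕ − δ| = |-45.3° − (+24.200°)| = 69.500°.
Elevation = 90° − 69.500° = 20.5°.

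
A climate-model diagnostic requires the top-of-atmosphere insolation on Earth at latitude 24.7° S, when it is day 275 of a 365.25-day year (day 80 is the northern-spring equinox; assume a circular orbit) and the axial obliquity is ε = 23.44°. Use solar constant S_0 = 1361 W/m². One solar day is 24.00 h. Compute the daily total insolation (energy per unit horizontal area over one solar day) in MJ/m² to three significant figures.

36.0 MJ/m²

Solar longitude: L_s = 360° × (275 − 80)/365.25 = 192.197°.
sin δ = sin 23.44° × sin 192.197° = -0.08404, so δ = -4.821°.
cos h₀ = −tan(-24.7°) tan(-4.821°) = -0.0388, h₀ = 1.6096 rad.
Bracket: h₀ sin ϕ sin δ + cos ϕ cos δ sin h₀ = 1.6096×-0.41787×-0.08404 + 0.90851×0.99646×0.99925 = 0.056526 + 0.904615 = 0.961141.
Q̄ = (S_0/π) × [bracket] = (1361/π) × 0.961141 = 416.39 W/m².
Daily total = Q̄ × 24.00 h × 3600 s/h = 416.39 × 24.00 × 3600 / 10⁶ = 35.98 MJ/m².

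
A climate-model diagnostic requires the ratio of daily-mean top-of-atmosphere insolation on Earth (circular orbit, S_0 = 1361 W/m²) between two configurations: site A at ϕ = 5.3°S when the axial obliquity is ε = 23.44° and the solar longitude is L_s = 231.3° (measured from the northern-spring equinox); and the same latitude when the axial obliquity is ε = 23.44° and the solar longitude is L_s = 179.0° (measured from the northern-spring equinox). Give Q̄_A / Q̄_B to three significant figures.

Q̄_A / Q̄_B ≈ 0.997

— Configuration A (ϕ=-5.3°):
Solar declination: sin δ = sin ε · sin L_s = sin 23.44° × sin 231.3° = -0.31045, so δ = -18.086°.
cos h₀ = −tan(-5.3°) tan(-18.086°) = -0.0303, h₀ = 1.6011 rad.
Bracket: h₀ sin ϕ sin δ + cos ϕ cos δ sin h₀ = 1.6011×-0.09237×-0.31045 + 0.99572×0.95059×0.99954 = 0.045914 + 0.946086 = 0.992000.
Q̄ = (S_0/π) × [bracket] = (1361/π) × 0.992000 = 429.75 W/m².
— Configuration B (ϕ=-5.3°):
Solar declination: sin δ = sin ε · sin L_s = sin 23.44° × sin 179.0° = 0.00694, so δ = +0.398°.
cos h₀ = −tan(-5.3°) tan(+0.398°) = 0.0006, h₀ = 1.5702 rad.
Bracket: h₀ sin ϕ sin δ + cos ϕ cos δ sin h₀ = 1.5702×-0.09237×0.00694 + 0.99572×0.99998×1.00000 = -0.001007 + 0.995700 = 0.994693.
Q̄ = (S_0/π) × [bracket] = (1361/π) × 0.994693 = 430.92 W/m².
Ratio Q̄_A / Q̄_B = 429.75 / 430.92 = 0.9973.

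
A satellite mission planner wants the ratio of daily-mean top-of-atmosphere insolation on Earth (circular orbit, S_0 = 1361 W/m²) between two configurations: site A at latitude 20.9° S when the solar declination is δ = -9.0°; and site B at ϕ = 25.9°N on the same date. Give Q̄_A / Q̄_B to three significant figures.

Q̄_A / Q̄_B ≈ 1.29

— Configuration A (ϕ=-20.9°):
cos h₀ = −tan(-20.9°) tan(-9.000°) = -0.0605, h₀ = 1.6313 rad.
Bracket: h₀ sin ϕ sin δ + cos ϕ cos δ sin h₀ = 1.6313×-0.35674×-0.15643 + 0.93420×0.98769×0.99817 = 0.091034 + 0.921011 = 1.012045.
Q̄ = (S_0/π) × [bracket] = (1361/π) × 1.012045 = 438.44 W/m².
— Configuration B (ϕ=+25.9°):
cos h₀ = −tan(+25.9°) tan(-9.000°) = 0.0769, h₀ = 1.4938 rad.
Bracket: h₀ sin ϕ sin δ + cos ϕ cos δ sin h₀ = 1.4938×0.43680×-0.15643 + 0.89956×0.98769×0.99704 = -0.102069 + 0.885856 = 0.783787.
Q̄ = (S_0/π) × [bracket] = (1361/π) × 0.783787 = 339.55 W/m².
Ratio Q̄_A / Q̄_B = 438.44 / 339.55 = 1.291.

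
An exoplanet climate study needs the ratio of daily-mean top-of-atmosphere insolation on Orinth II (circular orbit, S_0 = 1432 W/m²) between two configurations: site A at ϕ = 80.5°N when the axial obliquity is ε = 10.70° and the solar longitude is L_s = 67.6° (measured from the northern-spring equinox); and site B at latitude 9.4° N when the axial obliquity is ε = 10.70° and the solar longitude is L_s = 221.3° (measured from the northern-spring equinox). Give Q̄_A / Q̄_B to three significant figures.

Q̄_A / Q̄_B ≈ 0.561

— Configuration A (ϕ=+80.5°):
Solar declination: sin δ = sin ε · sin L_s = sin 10.70° × sin 67.6° = 0.17166, so δ = +9.884°.
cos h₀ = −tan(+80.5°) tan(+9.884°) = -1.0412 ≤ −1 ⇒ polar day, h₀ = π.
Bracket: h₀ sin ϕ sin δ + cos ϕ cos δ sin h₀ = 3.1416×0.98629×0.17166 + 0.16505×0.98516×0.00000 = 0.531893 + 0.000000 = 0.531893.
Q̄ = (S_0/π) × [bracket] = (1432/π) × 0.531893 = 242.45 W/m².
— Configuration B (ϕ=+9.4°):
Solar declination: sin δ = sin ε · sin L_s = sin 10.70° × sin 221.3° = -0.12254, so δ = -7.039°.
cos h₀ = −tan(+9.4°) tan(-7.039°) = 0.0204, h₀ = 1.5504 rad.
Bracket: h₀ sin ϕ sin δ + cos ϕ cos δ sin h₀ = 1.5504×0.16333×-0.12254 + 0.98657×0.99246×0.99979 = -0.031030 + 0.978926 = 0.947896.
Q̄ = (S_0/π) × [bracket] = (1432/π) × 0.947896 = 432.07 W/m².
Ratio Q̄_A / Q̄_B = 242.45 / 432.07 = 0.5611.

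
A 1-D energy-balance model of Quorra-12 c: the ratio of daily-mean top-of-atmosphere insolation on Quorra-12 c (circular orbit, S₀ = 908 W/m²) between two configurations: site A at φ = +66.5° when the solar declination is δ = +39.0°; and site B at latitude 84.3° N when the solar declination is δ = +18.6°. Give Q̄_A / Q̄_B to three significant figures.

Q̄_A / Q̄_B ≈ 1.82

— Configuration A (φ=+66.5°):
cos H₀ = −tan(+66.5°) tan(+39.000°) = -1.8624 ≤ −1 ⇒ polar day, H₀ = π.
Bracket: H₀ sin φ sin δ + cos φ cos δ sin H₀ = 3.1416×0.91706×0.62932 + 0.39875×0.77715×0.00000 = 1.813093 + 0.000000 = 1.813093.
Q̄ = (S₀/π) × [bracket] = (908/π) × 1.813093 = 524.03 W/m².
— Configuration B (φ=+84.3°):
cos H₀ = −tan(+84.3°) tan(+18.600°) = -3.3717 ≤ −1 ⇒ polar day, H₀ = π.
Bracket: H₀ sin φ sin δ + cos φ cos δ sin H₀ = 3.1416×0.99506×0.31896 + 0.09932×0.94777×0.00000 = 0.997095 + 0.000000 = 0.997095.
Q̄ = (S₀/π) × [bracket] = (908/π) × 0.997095 = 288.19 W/m².
Ratio Q̄_A / Q̄_B = 524.03 / 288.19 = 1.818.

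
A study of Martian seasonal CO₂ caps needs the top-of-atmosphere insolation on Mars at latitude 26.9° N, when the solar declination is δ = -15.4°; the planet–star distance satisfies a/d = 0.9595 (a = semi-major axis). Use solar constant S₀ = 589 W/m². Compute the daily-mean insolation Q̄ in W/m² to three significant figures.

cos H₀ = −tan(+26.9°) tan(-15.400°) = 0.1397, H₀ = 1.4306 rad.
Bracket: H₀ sin φ sin δ + cos φ cos δ sin H₀ = 1.4306×0.45243×-0.26556 + 0.89180×0.96410×0.99019 = -0.171883 + 0.851350 = 0.679467.
Inverse-square distance factor (a/d)² = 0.9595² = 0.920640.
Q̄ = (S₀/π) × 0.920640 × [bracket] = (589/π) × 0.920640 × 0.679467 = 117.3 W/m².

Q̄ ≈ 117 W/m²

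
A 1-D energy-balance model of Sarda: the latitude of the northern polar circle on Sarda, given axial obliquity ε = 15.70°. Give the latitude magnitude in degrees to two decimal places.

The polar circle is the lowest latitude that experiences at least one full rotation of continuous daylight at the northern-summer solstice; it lies at |φ| = 90° − ε = 90° − 15.70° = 74.30°.

74.30°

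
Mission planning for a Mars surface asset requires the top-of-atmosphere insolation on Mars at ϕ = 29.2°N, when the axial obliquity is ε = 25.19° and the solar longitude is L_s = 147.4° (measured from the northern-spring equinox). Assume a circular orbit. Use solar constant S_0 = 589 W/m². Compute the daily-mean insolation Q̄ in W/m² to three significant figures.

Solar declination: sin δ = sin ε · sin L_s = sin 25.19° × sin 147.4° = 0.22931, so δ = +13.257°.
cos h₀ = −tan(+29.2°) tan(+13.257°) = -0.1317, h₀ = 1.7028 rad.
Bracket: h₀ sin ϕ sin δ + cos ϕ cos δ sin h₀ = 1.7028×0.48786×0.22931 + 0.87292×0.97335×0.99129 = 0.190494 + 0.842256 = 1.032750.
Q̄ = (S_0/π) × [bracket] = (589/π) × 1.032750 = 193.6 W/m².

Q̄ ≈ 194 W/m²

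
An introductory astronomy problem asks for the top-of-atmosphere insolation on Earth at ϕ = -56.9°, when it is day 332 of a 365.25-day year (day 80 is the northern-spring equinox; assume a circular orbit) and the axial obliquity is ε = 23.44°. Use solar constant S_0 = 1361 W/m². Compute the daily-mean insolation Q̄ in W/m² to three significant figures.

Solar longitude: L_s = 360° × (332 − 80)/365.25 = 248.378°.
sin δ = sin 23.44° × sin 248.378° = -0.36980, so δ = -21.703°.
cos h₀ = −tan(-56.9°) tan(-21.703°) = -0.6105, h₀ = 2.2275 rad.
Bracket: h₀ sin ϕ sin δ + cos ϕ cos δ sin h₀ = 2.2275×-0.83772×-0.36980 + 0.54610×0.92911×0.79198 = 0.690055 + 0.401840 = 1.091895.
Q̄ = (S_0/π) × [bracket] = (1361/π) × 1.091895 = 473.0 W/m².

Q̄ ≈ 473 W/m²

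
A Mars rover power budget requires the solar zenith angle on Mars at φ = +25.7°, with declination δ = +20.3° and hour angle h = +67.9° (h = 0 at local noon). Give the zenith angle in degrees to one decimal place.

cos θ_z = sin φ sin δ + cos φ cos δ cos h = 0.150452 + 0.317951 = 0.468403.
θ_z = arccos(0.468403) = 62.1°.

θ_z = 62.1°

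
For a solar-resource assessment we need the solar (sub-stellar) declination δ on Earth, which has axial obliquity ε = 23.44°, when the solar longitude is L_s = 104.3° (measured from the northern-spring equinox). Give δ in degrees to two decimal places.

δ = +22.67°

sin δ = sin ε · sin L_s = sin 23.44° × sin 104.3° = 0.385463.
δ = arcsin(0.385463) = +22.67°.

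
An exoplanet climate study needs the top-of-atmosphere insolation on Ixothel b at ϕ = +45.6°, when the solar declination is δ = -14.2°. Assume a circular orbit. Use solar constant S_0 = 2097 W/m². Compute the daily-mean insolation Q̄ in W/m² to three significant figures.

cos h₀ = −tan(+45.6°) tan(-14.200°) = 0.2584, h₀ = 1.3094 rad.
Bracket: h₀ sin ϕ sin δ + cos ϕ cos δ sin h₀ = 1.3094×0.71447×-0.24531 + 0.69966×0.96945×0.96604 = -0.229494 + 0.655251 = 0.425757.
Q̄ = (S_0/π) × [bracket] = (2097/π) × 0.425757 = 284.2 W/m².

Q̄ ≈ 284 W/m²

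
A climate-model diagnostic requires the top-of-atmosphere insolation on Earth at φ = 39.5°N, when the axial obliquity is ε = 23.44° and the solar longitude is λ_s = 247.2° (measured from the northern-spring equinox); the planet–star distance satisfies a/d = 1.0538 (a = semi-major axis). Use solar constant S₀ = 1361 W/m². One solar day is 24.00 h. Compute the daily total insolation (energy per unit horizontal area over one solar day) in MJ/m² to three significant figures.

Solar declination: sin δ = sin ε · sin λ_s = sin 23.44° × sin 247.2° = -0.36671, so δ = -21.513°.
cos H₀ = −tan(+39.5°) tan(-21.513°) = 0.3249, H₀ = 1.2399 rad.
Bracket: H₀ sin φ sin δ + cos φ cos δ sin H₀ = 1.2399×0.63608×-0.36671 + 0.77162×0.93034×0.94574 = -0.289215 + 0.678917 = 0.389702.
Inverse-square distance factor (a/d)² = 1.0538² = 1.110494.
Q̄ = (S₀/π) × 1.110494 × [bracket] = (1361/π) × 1.110494 × 0.389702 = 187.48 W/m².
Daily total = Q̄ × 24.00 h × 3600 s/h = 187.48 × 24.00 × 3600 / 10⁶ = 16.20 MJ/m².

16.2 MJ/m²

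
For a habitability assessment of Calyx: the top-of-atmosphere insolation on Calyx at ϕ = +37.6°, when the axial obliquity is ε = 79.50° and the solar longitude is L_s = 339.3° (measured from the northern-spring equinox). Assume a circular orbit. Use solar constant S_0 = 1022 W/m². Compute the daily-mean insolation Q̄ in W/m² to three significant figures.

Solar declination: sin δ = sin ε · sin L_s = sin 79.50° × sin 339.3° = -0.34756, so δ = -20.338°.
cos h₀ = −tan(+37.6°) tan(-20.338°) = 0.2854, h₀ = 1.2813 rad.
Bracket: h₀ sin ϕ sin δ + cos ϕ cos δ sin h₀ = 1.2813×0.61015×-0.34756 + 0.79229×0.93766×0.95839 = -0.271717 + 0.711987 = 0.440270.
Q̄ = (S_0/π) × [bracket] = (1022/π) × 0.440270 = 143.2 W/m².

Q̄ ≈ 143 W/m²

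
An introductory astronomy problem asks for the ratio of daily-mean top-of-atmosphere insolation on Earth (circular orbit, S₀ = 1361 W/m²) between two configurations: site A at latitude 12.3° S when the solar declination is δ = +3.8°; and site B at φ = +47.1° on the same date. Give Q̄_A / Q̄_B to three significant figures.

Q̄_A / Q̄_B ≈ 1.26

— Configuration A (φ=-12.3°):
cos H₀ = −tan(-12.3°) tan(+3.800°) = 0.0145, H₀ = 1.5563 rad.
Bracket: H₀ sin φ sin δ + cos φ cos δ sin H₀ = 1.5563×-0.21303×0.06627 + 0.97705×0.99780×0.99990 = -0.021971 + 0.974803 = 0.952832.
Q̄ = (S₀/π) × [bracket] = (1361/π) × 0.952832 = 412.79 W/m².
— Configuration B (φ=+47.1°):
cos H₀ = −tan(+47.1°) tan(+3.800°) = -0.0715, H₀ = 1.6423 rad.
Bracket: H₀ sin φ sin δ + cos φ cos δ sin H₀ = 1.6423×0.73254×0.06627 + 0.68072×0.99780×0.99744 = 0.079726 + 0.677484 = 0.757210.
Q̄ = (S₀/π) × [bracket] = (1361/π) × 0.757210 = 328.04 W/m².
Ratio Q̄_A / Q̄_B = 412.79 / 328.04 = 1.258.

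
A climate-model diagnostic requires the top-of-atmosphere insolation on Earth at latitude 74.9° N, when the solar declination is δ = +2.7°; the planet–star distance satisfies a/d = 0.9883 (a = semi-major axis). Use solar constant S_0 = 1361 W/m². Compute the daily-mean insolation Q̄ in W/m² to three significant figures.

cos h₀ = −tan(+74.9°) tan(+2.700°) = -0.1748, h₀ = 1.7465 rad.
Bracket: h₀ sin ϕ sin δ + cos ϕ cos δ sin h₀ = 1.7465×0.96547×0.04711 + 0.26050×0.99889×0.98461 = 0.079437 + 0.256206 = 0.335643.
Inverse-square distance factor (a/d)² = 0.9883² = 0.976737.
Q̄ = (S_0/π) × 0.976737 × [bracket] = (1361/π) × 0.976737 × 0.335643 = 142.0 W/m².

Q̄ ≈ 142 W/m²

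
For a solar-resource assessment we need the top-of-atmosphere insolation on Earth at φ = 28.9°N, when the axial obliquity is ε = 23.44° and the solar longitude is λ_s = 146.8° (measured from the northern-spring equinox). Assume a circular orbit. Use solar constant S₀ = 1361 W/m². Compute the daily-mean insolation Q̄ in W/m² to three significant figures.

Q̄ ≈ 445 W/m²

Solar declination: sin δ = sin ε · sin λ_s = sin 23.44° × sin 146.8° = 0.21781, so δ = +12.581°.
cos H₀ = −tan(+28.9°) tan(+12.581°) = -0.1232, H₀ = 1.6943 rad.
Bracket: H₀ sin φ sin δ + cos φ cos δ sin H₀ = 1.6943×0.48328×0.21781 + 0.87546×0.97599×0.99238 = 0.178347 + 0.847929 = 1.026276.
Q̄ = (S₀/π) × [bracket] = (1361/π) × 1.026276 = 444.6 W/m².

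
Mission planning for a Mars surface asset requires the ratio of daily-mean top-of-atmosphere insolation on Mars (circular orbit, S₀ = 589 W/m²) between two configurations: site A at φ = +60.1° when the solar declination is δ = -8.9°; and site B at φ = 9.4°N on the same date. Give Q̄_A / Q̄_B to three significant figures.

— Configuration A (φ=+60.1°):
cos H₀ = −tan(+60.1°) tan(-8.900°) = 0.2723, H₀ = 1.2950 rad.
Bracket: H₀ sin φ sin δ + cos φ cos δ sin H₀ = 1.2950×0.86690×-0.15471 + 0.49849×0.98796×0.96220 = -0.173683 + 0.473872 = 0.300189.
Q̄ = (S₀/π) × [bracket] = (589/π) × 0.300189 = 56.281 W/m².
— Configuration B (φ=+9.4°):
cos H₀ = −tan(+9.4°) tan(-8.900°) = 0.0259, H₀ = 1.5449 rad.
Bracket: H₀ sin φ sin δ + cos φ cos δ sin H₀ = 1.5449×0.16333×-0.15471 + 0.98657×0.98796×0.99966 = -0.039038 + 0.974360 = 0.935322.
Q̄ = (S₀/π) × [bracket] = (589/π) × 0.935322 = 175.36 W/m².
Ratio Q̄_A / Q̄_B = 56.281 / 175.36 = 0.3209.

Q̄_A / Q̄_B ≈ 0.321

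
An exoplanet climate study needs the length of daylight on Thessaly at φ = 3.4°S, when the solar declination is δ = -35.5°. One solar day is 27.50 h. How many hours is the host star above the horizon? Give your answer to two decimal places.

14.12 h

cos H₀ = −tan φ · tan δ = −tan(-3.4°) × tan(-35.500°) = -0.0424, so H₀ = 1.6132 rad = 92.43°.
Daylight = 2H₀/(2π) × 27.50 h = (1.6132/π) × 27.50 = 14.12 h.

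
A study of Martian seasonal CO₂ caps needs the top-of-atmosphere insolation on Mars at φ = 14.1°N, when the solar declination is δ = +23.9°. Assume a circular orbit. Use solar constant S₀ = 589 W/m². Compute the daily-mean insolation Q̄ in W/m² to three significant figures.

cos H₀ = −tan(+14.1°) tan(+23.900°) = -0.1113, H₀ = 1.6823 rad.
Bracket: H₀ sin φ sin δ + cos φ cos δ sin H₀ = 1.6823×0.24362×0.40514 + 0.96987×0.91425×0.99379 = 0.166043 + 0.881197 = 1.047240.
Q̄ = (S₀/π) × [bracket] = (589/π) × 1.047240 = 196.3 W/m².

Q̄ ≈ 196 W/m²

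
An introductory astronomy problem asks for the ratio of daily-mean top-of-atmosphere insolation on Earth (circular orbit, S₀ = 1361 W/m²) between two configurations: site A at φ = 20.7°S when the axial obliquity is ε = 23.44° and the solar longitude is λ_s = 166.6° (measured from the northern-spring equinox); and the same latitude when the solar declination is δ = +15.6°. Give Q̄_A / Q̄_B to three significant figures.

— Configuration A (φ=-20.7°):
Solar declination: sin δ = sin ε · sin λ_s = sin 23.44° × sin 166.6° = 0.09219, so δ = +5.289°.
cos H₀ = −tan(-20.7°) tan(+5.289°) = 0.0350, H₀ = 1.5358 rad.
Bracket: H₀ sin φ sin δ + cos φ cos δ sin H₀ = 1.5358×-0.35347×0.09219 + 0.93544×0.99574×0.99939 = -0.050046 + 0.930887 = 0.880841.
Q̄ = (S₀/π) × [bracket] = (1361/π) × 0.880841 = 381.60 W/m².
— Configuration B (φ=-20.7°):
cos H₀ = −tan(-20.7°) tan(+15.600°) = 0.1055, H₀ = 1.4651 rad.
Bracket: H₀ sin φ sin δ + cos φ cos δ sin H₀ = 1.4651×-0.35347×0.26892 + 0.93544×0.96316×0.99442 = -0.139265 + 0.895951 = 0.756686.
Q̄ = (S₀/π) × [bracket] = (1361/π) × 0.756686 = 327.81 W/m².
Ratio Q̄_A / Q̄_B = 381.60 / 327.81 = 1.164.

Q̄_A / Q̄_B ≈ 1.16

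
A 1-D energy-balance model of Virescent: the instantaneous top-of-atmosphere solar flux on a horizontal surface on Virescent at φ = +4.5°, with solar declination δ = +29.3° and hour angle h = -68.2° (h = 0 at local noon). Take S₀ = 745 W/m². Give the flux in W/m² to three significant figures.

269 W/m²

cos θ_z = sin φ sin δ + cos φ cos δ cos h = 0.038397 + 0.322860 = 0.361257.
Flux = S₀ · cos θ_z = 745 × 0.361257 = 269.1 W/m².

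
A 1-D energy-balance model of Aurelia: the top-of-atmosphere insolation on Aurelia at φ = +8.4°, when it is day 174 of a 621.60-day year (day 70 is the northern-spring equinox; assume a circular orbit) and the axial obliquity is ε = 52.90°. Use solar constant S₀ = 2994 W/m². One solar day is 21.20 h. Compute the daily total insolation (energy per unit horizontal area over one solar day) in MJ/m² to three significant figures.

64.0 MJ/m²

Solar longitude: λ_s = 360° × (174 − 70)/621.60 = 60.232°.
sin δ = sin 52.90° × sin 60.232° = 0.69233, so δ = +43.815°.
cos H₀ = −tan(+8.4°) tan(+43.815°) = -0.1417, H₀ = 1.7130 rad.
Bracket: H₀ sin φ sin δ + cos φ cos δ sin H₀ = 1.7130×0.14608×0.69233 + 0.98927×0.72158×0.98991 = 0.173245 + 0.706635 = 0.879880.
Q̄ = (S₀/π) × [bracket] = (2994/π) × 0.879880 = 838.54 W/m².
Daily total = Q̄ × 21.20 h × 3600 s/h = 838.54 × 21.20 × 3600 / 10⁶ = 64.00 MJ/m².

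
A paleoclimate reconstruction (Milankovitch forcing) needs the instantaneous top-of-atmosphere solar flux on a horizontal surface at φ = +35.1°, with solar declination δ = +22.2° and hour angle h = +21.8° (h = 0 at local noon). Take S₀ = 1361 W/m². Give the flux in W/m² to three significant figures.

cos θ_z = sin φ sin δ + cos φ cos δ cos h = 0.217260 + 0.703329 = 0.920589.
Flux = S₀ · cos θ_z = 1361 × 0.920589 = 1253 W/m².

1.25e+03 W/m²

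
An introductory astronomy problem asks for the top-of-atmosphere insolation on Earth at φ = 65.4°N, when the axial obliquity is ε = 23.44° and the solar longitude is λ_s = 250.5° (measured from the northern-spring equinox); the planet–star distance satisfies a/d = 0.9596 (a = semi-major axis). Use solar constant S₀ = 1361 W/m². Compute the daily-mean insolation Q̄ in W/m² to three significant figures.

Solar declination: sin δ = sin ε · sin λ_s = sin 23.44° × sin 250.5° = -0.37497, so δ = -22.023°.
cos H₀ = −tan(+65.4°) tan(-22.023°) = 0.8835, H₀ = 0.4876 rad.
Bracket: H₀ sin φ sin δ + cos φ cos δ sin H₀ = 0.4876×0.90924×-0.37497 + 0.41628×0.92704×0.46849 = -0.166241 + 0.180794 = 0.014553.
Inverse-square distance factor (a/d)² = 0.9596² = 0.920832.
Q̄ = (S₀/π) × 0.920832 × [bracket] = (1361/π) × 0.920832 × 0.014553 = 5.806 W/m².

Q̄ ≈ 5.81 W/m²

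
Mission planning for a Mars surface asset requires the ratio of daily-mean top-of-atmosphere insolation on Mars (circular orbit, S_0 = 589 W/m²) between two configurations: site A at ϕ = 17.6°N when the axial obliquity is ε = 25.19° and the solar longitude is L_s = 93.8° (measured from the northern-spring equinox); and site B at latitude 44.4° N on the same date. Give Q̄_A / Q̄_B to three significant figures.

Q̄_A / Q̄_B ≈ 0.908

— Configuration A (ϕ=+17.6°):
Solar declination: sin δ = sin ε · sin L_s = sin 25.19° × sin 93.8° = 0.42469, so δ = +25.131°.
cos h₀ = −tan(+17.6°) tan(+25.131°) = -0.1488, h₀ = 1.7202 rad.
Bracket: h₀ sin ϕ sin δ + cos ϕ cos δ sin h₀ = 1.7202×0.30237×0.42469 + 0.95319×0.90534×0.98887 = 0.220897 + 0.853356 = 1.074253.
Q̄ = (S_0/π) × [bracket] = (589/π) × 1.074253 = 201.41 W/m².
— Configuration B (ϕ=+44.4°):
cos h₀ = −tan(+44.4°) tan(+25.131°) = -0.4594, h₀ = 2.0481 rad.
Bracket: h₀ sin ϕ sin δ + cos ϕ cos δ sin h₀ = 2.0481×0.69966×0.42469 + 0.71447×0.90534×0.88825 = 0.608570 + 0.574554 = 1.183124.
Q̄ = (S_0/π) × [bracket] = (589/π) × 1.183124 = 221.82 W/m².
Ratio Q̄_A / Q̄_B = 201.41 / 221.82 = 0.9080.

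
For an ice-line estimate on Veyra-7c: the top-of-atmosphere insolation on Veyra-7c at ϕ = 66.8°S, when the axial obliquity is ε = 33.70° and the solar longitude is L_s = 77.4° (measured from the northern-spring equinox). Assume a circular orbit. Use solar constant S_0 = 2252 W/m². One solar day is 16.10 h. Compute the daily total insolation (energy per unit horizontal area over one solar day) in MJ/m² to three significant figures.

0.00 MJ/m²

Solar declination: sin δ = sin ε · sin L_s = sin 33.70° × sin 77.4° = 0.54148, so δ = +32.785°.
cos h₀ = −tan(-66.8°) tan(+32.785°) = 1.5027 ≥ 1 ⇒ polar night, h₀ = 0 and Q̄ = 0.
Daily total = Q̄ × 16.10 h × 3600 s/h = 0.00 MJ/m².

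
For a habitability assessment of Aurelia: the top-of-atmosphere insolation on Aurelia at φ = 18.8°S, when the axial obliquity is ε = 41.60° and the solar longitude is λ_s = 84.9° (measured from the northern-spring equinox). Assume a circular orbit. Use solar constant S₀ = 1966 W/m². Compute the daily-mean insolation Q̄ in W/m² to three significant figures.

Q̄ ≈ 255 W/m²

Solar declination: sin δ = sin ε · sin λ_s = sin 41.60° × sin 84.9° = 0.66130, so δ = +41.399°.
cos H₀ = −tan(-18.8°) tan(+41.399°) = 0.3001, H₀ = 1.2660 rad.
Bracket: H₀ sin φ sin δ + cos φ cos δ sin H₀ = 1.2660×-0.32227×0.66130 + 0.94665×0.75012×0.95390 = -0.269806 + 0.677365 = 0.407559.
Q̄ = (S₀/π) × [bracket] = (1966/π) × 0.407559 = 255.0 W/m².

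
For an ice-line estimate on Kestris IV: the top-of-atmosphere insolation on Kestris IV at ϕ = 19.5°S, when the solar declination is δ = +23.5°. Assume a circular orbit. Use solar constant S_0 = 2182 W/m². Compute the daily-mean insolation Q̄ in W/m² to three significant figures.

cos h₀ = −tan(-19.5°) tan(+23.500°) = 0.1540, h₀ = 1.4162 rad.
Bracket: h₀ sin ϕ sin δ + cos ϕ cos δ sin h₀ = 1.4162×-0.33381×0.39875 + 0.94264×0.91706×0.98807 = -0.188506 + 0.854144 = 0.665638.
Q̄ = (S_0/π) × [bracket] = (2182/π) × 0.665638 = 462.3 W/m².

Q̄ ≈ 462 W/m²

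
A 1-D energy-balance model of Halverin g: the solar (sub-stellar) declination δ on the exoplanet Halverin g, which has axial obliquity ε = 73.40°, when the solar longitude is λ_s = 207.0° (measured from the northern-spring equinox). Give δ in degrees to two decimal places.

sin δ = sin ε · sin λ_s = sin 73.40° × sin 207.0° = -0.435069.
δ = arcsin(-0.435069) = -25.79°.

δ = -25.79°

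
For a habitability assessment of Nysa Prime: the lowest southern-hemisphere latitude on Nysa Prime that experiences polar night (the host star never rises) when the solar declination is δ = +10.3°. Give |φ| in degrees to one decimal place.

Polar night requires cos H₀ = −tan φ tan δ ≥ 1, i.e. tan φ tan δ ≤ −1.
The boundary is |tan φ| · |tan δ| = 1, so |φ| = 90° − |δ| = 90° − 10.3° = 79.7° in the southern hemisphere.

|φ| = 79.7°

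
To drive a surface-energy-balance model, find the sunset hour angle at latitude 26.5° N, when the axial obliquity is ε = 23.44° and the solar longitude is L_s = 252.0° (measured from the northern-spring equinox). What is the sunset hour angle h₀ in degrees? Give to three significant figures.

Solar declination: sin δ = sin ε · sin L_s = sin 23.44° × sin 252.0° = -0.37832, so δ = -22.230°.
cos h₀ = −tan ϕ · tan δ = −tan(+26.5°) × tan(-22.230°) = 0.2038, so h₀ = 1.3656 rad = 78.24°.

h₀ = 78.2°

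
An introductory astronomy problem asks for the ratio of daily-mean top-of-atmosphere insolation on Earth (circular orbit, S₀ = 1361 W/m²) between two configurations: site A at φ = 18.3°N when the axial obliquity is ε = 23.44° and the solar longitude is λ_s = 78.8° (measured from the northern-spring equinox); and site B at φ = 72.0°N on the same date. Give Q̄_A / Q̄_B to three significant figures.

— Configuration A (φ=+18.3°):
Solar declination: sin δ = sin ε · sin λ_s = sin 23.44° × sin 78.8° = 0.39021, so δ = +22.968°.
cos H₀ = −tan(+18.3°) tan(+22.968°) = -0.1402, H₀ = 1.7114 rad.
Bracket: H₀ sin φ sin δ + cos φ cos δ sin H₀ = 1.7114×0.31399×0.39021 + 0.94943×0.92072×0.99013 = 0.209684 + 0.865531 = 1.075215.
Q̄ = (S₀/π) × [bracket] = (1361/π) × 1.075215 = 465.80 W/m².
— Configuration B (φ=+72.0°):
cos H₀ = −tan(+72.0°) tan(+22.968°) = -1.3044 ≤ −1 ⇒ polar day, H₀ = π.
Bracket: H₀ sin φ sin δ + cos φ cos δ sin H₀ = 3.1416×0.95106×0.39021 + 0.30902×0.92072×0.00000 = 1.165889 + 0.000000 = 1.165889.
Q̄ = (S₀/π) × [bracket] = (1361/π) × 1.165889 = 505.09 W/m².
Ratio Q̄_A / Q̄_B = 465.80 / 505.09 = 0.9222.

Q̄_A / Q̄_B ≈ 0.922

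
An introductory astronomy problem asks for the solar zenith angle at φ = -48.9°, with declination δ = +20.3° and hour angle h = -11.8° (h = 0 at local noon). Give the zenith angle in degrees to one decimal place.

cos θ_z = sin φ sin δ + cos φ cos δ cos h = -0.261438 + 0.603516 = 0.342078.
θ_z = arccos(0.342078) = 70.0°.

θ_z = 70.0°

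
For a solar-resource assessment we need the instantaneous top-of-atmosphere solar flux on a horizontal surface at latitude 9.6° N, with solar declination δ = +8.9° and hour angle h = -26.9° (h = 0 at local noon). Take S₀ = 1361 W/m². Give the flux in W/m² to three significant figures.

cos θ_z = sin φ sin δ + cos φ cos δ cos h = 0.025801 + 0.868722 = 0.894523.
Flux = S₀ · cos θ_z = 1361 × 0.894523 = 1217 W/m².

1.22e+03 W/m²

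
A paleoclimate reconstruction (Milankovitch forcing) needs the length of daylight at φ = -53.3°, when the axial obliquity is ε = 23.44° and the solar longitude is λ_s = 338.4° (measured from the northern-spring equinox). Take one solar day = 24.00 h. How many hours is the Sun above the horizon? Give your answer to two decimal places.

13.53 h

Solar declination: sin δ = sin ε · sin λ_s = sin 23.44° × sin 338.4° = -0.14644, so δ = -8.420°.
cos H₀ = −tan φ · tan δ = −tan(-53.3°) × tan(-8.420°) = -0.1986, so H₀ = 1.7707 rad = 101.46°.
Daylight = 2H₀/(2π) × 24.00 h = (1.7707/π) × 24.00 = 13.53 h.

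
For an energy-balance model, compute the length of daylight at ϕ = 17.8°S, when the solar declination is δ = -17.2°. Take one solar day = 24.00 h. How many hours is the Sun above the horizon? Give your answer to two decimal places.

12.76 h

cos h₀ = −tan ϕ · tan δ = −tan(-17.8°) × tan(-17.200°) = -0.0994, so h₀ = 1.6703 rad = 95.70°.
Daylight = 2h₀/(2π) × 24.00 h = (1.6703/π) × 24.00 = 12.76 h.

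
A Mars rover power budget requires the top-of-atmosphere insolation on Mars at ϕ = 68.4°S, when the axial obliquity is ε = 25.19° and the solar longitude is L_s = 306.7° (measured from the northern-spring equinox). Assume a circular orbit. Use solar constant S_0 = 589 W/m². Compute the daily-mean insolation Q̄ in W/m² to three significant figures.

Q̄ ≈ 188 W/m²

Solar declination: sin δ = sin ε · sin L_s = sin 25.19° × sin 306.7° = -0.34125, so δ = -19.953°.
cos h₀ = −tan(-68.4°) tan(-19.953°) = -0.9169, h₀ = 2.7312 rad.
Bracket: h₀ sin ϕ sin δ + cos ϕ cos δ sin h₀ = 2.7312×-0.92978×-0.34125 + 0.36812×0.93997×0.39900 = 0.866575 + 0.138063 = 1.004638.
Q̄ = (S_0/π) × [bracket] = (589/π) × 1.004638 = 188.4 W/m².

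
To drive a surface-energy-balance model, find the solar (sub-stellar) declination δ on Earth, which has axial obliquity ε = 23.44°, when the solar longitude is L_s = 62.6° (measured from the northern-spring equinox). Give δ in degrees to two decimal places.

sin δ = sin ε · sin L_s = sin 23.44° × sin 62.6° = 0.353163.
δ = arcsin(0.353163) = +20.68°.

δ = +20.68°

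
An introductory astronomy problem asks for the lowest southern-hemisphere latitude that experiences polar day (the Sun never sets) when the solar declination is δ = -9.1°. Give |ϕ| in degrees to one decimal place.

Polar day requires cos h₀ = −tan ϕ tan δ ≤ −1, i.e. tan ϕ tan δ ≥ 1.
The boundary is |tan ϕ| · |tan δ| = 1, so |ϕ| = 90° − |δ| = 90° − 9.1° = 80.9° in the southern hemisphere.

|ϕ| = 80.9°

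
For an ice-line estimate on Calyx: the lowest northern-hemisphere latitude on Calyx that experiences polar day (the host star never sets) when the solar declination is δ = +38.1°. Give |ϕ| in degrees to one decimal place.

Polar day requires cos h₀ = −tan ϕ tan δ ≤ −1, i.e. tan ϕ tan δ ≥ 1.
The boundary is |tan ϕ| · |tan δ| = 1, so |ϕ| = 90° − |δ| = 90° − 38.1° = 51.9° in the northern hemisphere.

|ϕ| = 51.9°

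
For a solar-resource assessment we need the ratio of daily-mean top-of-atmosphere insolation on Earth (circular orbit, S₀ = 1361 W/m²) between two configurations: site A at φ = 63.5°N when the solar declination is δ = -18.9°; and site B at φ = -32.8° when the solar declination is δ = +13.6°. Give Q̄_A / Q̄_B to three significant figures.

Q̄_A / Q̄_B ≈ 0.113

— Configuration A (φ=+63.5°):
cos H₀ = −tan(+63.5°) tan(-18.900°) = 0.6867, H₀ = 0.8139 rad.
Bracket: H₀ sin φ sin δ + cos φ cos δ sin H₀ = 0.8139×0.89493×-0.32392 + 0.44620×0.94609×0.72694 = -0.235938 + 0.306874 = 0.070936.
Q̄ = (S₀/π) × [bracket] = (1361/π) × 0.070936 = 30.731 W/m².
— Configuration B (φ=-32.8°):
cos H₀ = −tan(-32.8°) tan(+13.600°) = 0.1559, H₀ = 1.4142 rad.
Bracket: H₀ sin φ sin δ + cos φ cos δ sin H₀ = 1.4142×-0.54171×0.23514 + 0.84057×0.97196×0.98777 = -0.180138 + 0.807009 = 0.626871.
Q̄ = (S₀/π) × [bracket] = (1361/π) × 0.626871 = 271.57 W/m².
Ratio Q̄_A / Q̄_B = 30.731 / 271.57 = 0.1132.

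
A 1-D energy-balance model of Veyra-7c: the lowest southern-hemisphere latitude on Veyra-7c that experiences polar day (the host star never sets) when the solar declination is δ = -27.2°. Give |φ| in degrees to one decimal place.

Polar day requires cos H₀ = −tan φ tan δ ≤ −1, i.e. tan φ tan δ ≥ 1.
The boundary is |tan φ| · |tan δ| = 1, so |φ| = 90° − |δ| = 90° − 27.2° = 62.8° in the southern hemisphere.

|φ| = 62.8°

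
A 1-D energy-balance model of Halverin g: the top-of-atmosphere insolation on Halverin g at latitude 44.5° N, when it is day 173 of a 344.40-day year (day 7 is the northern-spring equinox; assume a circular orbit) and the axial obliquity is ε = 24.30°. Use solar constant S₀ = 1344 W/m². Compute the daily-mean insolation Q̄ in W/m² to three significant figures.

Solar longitude: λ_s = 360° × (173 − 7)/344.40 = 173.519°.
sin δ = sin 24.30° × sin 173.519° = 0.04645, so δ = +2.662°.
cos H₀ = −tan(+44.5°) tan(+2.662°) = -0.0457, H₀ = 1.6165 rad.
Bracket: H₀ sin φ sin δ + cos φ cos δ sin H₀ = 1.6165×0.70091×0.04645 + 0.71325×0.99892×0.99896 = 0.052629 + 0.711739 = 0.764368.
Q̄ = (S₀/π) × [bracket] = (1344/π) × 0.764368 = 327.0 W/m².

Q̄ ≈ 327 W/m²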